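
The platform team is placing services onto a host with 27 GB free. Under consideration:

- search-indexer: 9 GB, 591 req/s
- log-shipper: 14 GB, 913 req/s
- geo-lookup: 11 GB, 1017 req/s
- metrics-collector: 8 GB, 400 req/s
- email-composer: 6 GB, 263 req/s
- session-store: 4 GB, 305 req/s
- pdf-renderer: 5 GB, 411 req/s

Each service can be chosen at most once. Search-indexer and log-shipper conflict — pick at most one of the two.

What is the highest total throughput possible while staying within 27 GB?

Greedy by ratio would take geo-lookup + email-composer + session-store + pdf-renderer: 26 GB used, total 1996.
Dropping email-composer and session-store frees 10 GB; slotting in search-indexer (9 GB) lifts the total to 2019 at 25 GB.
Next best is geo-lookup + email-composer + session-store + pdf-renderer at 1996 (26 GB) — short by 23.

2019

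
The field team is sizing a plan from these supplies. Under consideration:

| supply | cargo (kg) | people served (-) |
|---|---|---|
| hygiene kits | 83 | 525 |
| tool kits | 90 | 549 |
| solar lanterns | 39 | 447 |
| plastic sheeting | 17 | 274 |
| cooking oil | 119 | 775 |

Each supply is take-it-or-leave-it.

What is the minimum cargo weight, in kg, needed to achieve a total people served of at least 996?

129

Minimise kg subject to total people served ≥ 996.
tool kits + solar lanterns: 996 people served at 129 kg.
Any bundle with less than 129 kg falls short of 996.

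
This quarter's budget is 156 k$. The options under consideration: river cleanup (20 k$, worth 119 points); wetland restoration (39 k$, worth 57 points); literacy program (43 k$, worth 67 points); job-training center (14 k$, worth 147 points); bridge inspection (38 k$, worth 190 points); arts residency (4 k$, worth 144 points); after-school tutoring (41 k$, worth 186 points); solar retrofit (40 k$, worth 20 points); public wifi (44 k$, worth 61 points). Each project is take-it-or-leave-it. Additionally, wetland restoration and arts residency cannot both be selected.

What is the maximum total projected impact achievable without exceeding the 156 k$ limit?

786

By projected impact per k$: arts residency 36.00, job-training center 10.50, river cleanup 5.95 lead.
Taking river cleanup + job-training center + bridge inspection + arts residency + after-school tutoring: 117 k$ used, 786 in projected impact.
An exhaustive check of the 512 subsets confirms 786.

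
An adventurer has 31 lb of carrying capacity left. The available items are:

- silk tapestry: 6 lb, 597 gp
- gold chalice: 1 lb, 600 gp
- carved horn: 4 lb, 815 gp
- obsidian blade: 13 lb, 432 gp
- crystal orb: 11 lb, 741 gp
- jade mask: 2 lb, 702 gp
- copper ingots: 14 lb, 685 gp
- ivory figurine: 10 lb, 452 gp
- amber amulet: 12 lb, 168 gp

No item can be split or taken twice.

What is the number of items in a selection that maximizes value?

5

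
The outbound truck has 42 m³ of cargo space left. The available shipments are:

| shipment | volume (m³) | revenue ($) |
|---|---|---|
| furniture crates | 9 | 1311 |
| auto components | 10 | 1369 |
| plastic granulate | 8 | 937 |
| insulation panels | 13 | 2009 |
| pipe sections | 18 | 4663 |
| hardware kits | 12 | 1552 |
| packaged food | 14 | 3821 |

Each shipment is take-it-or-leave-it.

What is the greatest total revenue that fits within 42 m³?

Density check — packaged food 272.93, pipe sections 259.06, insulation panels 154.54, furniture crates 145.67 are the best per m³.
Taking the top-ratio shipments first gives furniture crates + pipe sections + packaged food for 9795 (41 m³).
The 9 m³ tied up in furniture crates is better spent on auto components — total rises to 9853 (42 m³).

9853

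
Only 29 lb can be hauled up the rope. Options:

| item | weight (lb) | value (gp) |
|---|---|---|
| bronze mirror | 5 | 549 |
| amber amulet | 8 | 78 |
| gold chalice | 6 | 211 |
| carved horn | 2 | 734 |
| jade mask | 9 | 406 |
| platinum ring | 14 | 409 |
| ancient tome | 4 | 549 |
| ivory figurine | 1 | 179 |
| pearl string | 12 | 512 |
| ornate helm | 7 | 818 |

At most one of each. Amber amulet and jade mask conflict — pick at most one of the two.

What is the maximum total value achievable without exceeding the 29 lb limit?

3235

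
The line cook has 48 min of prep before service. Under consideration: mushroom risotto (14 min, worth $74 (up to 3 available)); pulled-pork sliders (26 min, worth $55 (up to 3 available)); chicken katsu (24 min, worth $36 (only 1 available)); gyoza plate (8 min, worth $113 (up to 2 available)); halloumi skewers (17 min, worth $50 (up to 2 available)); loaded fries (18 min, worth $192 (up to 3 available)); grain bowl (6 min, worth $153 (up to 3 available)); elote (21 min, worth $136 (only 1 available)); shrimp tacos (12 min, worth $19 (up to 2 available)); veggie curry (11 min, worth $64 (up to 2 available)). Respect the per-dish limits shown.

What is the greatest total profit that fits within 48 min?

764

Ranking by ratio (profit/min): grain bowl 25.50, gyoza plate 14.12, loaded fries 10.67.
Taking the top-ratio dishes first gives 2×gyoza plate + 3×grain bowl + veggie curry for 749 (45 min).
The 19 min tied up in gyoza plate and veggie curry is better spent on loaded fries — total rises to 764 (44 min).
The spare 4 min is too small for any remaining dish, and no exchange beats 764.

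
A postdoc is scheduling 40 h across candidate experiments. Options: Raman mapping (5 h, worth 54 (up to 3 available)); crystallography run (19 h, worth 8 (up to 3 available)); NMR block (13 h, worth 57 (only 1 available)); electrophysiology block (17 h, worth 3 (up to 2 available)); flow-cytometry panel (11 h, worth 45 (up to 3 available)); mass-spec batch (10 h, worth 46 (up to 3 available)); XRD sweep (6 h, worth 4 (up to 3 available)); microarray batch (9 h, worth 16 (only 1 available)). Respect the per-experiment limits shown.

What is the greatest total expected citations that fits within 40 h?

265

Filling by ratio: 3×Raman mapping + 2×mass-spec batch for 254, with 5 h left unused.
Replace mass-spec batch with NMR block: the trade gains 11 net, giving 265 at 38 h.
The spare 2 h is too small for any remaining experiment, and no exchange beats 265.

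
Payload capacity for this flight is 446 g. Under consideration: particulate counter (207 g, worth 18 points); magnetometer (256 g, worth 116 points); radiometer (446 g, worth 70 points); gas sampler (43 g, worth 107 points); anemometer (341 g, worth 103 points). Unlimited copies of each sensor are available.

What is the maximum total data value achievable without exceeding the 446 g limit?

1070

Ranking by ratio (data value/g): gas sampler 2.49, magnetometer 0.45, anemometer 0.30.
Best packing: 10×gas sampler — 430 g, 1070 total.
That's the maximum — no swap from here does better than 1070.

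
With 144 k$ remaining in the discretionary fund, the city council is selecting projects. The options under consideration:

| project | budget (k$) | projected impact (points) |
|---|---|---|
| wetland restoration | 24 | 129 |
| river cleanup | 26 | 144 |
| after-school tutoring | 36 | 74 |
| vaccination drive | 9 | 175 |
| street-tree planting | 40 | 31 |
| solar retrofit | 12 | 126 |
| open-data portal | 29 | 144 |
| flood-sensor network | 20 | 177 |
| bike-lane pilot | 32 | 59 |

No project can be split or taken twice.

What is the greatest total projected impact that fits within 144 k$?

Wetland restoration + river cleanup + vaccination drive + solar retrofit + open-data portal + flood-sensor network uses 120 of the 144 k$ and totals 895.
Runner-up wetland restoration + river cleanup + after-school tutoring + vaccination drive + open-data portal + flood-sensor network tops out at 843.

895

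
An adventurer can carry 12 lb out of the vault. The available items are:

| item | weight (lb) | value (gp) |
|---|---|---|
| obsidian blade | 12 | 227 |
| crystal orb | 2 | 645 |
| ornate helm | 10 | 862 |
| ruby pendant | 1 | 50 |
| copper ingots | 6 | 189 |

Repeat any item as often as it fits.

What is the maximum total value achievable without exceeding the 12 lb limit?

By value per lb: crystal orb 322.50, ornate helm 86.20, ruby pendant 50.00 lead.
Taking 6×crystal orb: 12 lb used, 3870 in value.
Every other selection either busts 12 lb or fails to beat 3870.

3870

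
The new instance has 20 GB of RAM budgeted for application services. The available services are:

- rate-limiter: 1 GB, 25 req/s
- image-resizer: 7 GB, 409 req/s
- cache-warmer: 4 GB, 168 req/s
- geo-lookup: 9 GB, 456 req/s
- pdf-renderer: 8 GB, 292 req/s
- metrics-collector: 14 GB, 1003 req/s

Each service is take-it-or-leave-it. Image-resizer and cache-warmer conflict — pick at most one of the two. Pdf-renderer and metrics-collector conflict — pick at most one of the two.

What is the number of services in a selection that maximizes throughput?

3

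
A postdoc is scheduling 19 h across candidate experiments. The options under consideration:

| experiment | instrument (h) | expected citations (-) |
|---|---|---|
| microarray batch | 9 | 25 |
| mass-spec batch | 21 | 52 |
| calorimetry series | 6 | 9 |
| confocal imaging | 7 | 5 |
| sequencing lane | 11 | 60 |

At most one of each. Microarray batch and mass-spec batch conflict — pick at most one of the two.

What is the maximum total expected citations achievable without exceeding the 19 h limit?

Calorimetry series + sequencing lane uses 17 of the 19 h and totals 69.
Every other selection either busts 19 h or breaks a pairing rule or fails to beat 69.

69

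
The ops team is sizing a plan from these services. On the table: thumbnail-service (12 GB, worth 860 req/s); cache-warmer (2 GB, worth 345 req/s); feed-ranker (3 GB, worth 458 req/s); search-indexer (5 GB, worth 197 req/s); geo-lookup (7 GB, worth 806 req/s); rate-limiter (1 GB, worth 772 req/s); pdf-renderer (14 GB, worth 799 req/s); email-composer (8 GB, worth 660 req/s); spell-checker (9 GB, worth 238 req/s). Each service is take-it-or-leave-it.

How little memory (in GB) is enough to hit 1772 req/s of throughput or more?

Minimise GB subject to total throughput ≥ 1772.
cache-warmer + geo-lookup + rate-limiter reaches 1923 using 10 GB.
Any bundle with less than 10 GB falls short of 1772.

10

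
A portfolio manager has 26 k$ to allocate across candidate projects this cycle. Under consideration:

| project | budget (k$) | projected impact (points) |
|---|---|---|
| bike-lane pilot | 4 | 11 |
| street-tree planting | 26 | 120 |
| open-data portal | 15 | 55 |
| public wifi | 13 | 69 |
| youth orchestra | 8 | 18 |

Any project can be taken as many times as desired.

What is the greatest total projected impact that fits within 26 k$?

138

Taking 2×public wifi: 26 k$ used, 138 in projected impact.
No other feasible combination exceeds 138.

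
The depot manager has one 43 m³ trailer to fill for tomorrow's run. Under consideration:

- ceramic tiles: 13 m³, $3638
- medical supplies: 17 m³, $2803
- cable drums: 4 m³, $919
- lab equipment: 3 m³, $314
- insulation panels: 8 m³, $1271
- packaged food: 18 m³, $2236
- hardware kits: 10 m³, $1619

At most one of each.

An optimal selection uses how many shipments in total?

The maximum revenue within 43 m³ is 8631.
For example ceramic tiles + medical supplies + cable drums + insulation panels achieves it, using 42 m³.
Every optimal selection uses 4 shipments.

4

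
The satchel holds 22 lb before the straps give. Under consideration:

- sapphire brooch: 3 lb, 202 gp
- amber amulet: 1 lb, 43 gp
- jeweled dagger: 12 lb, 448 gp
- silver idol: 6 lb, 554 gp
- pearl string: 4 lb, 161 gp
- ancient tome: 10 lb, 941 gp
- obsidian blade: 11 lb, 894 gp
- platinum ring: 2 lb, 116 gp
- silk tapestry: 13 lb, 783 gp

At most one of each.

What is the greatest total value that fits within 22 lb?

1878

By value per lb: ancient tome 94.10, silver idol 92.33, obsidian blade 81.27, sapphire brooch 67.33 lead.
Taking the top-ratio items first gives sapphire brooch + amber amulet + silver idol + ancient tome + platinum ring for 1856 (22 lb).
Dropping sapphire brooch and silver idol and platinum ring frees 11 lb; slotting in obsidian blade (11 lb) lifts the total to 1878 at 22 lb.
Nothing else within 22 lb beats 1878.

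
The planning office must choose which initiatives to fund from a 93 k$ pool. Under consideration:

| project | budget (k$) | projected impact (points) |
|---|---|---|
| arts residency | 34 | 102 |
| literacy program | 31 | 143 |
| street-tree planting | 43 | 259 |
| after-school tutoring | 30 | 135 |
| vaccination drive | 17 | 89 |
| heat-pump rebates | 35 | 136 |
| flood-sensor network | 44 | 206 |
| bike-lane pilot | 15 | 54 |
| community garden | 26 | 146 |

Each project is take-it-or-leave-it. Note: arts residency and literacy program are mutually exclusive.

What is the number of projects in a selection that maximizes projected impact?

3

Best achievable projected impact is 494.
For example street-tree planting + vaccination drive + community garden achieves it, using 86 k$.
Any selection reaching 494 contains exactly 3 projects.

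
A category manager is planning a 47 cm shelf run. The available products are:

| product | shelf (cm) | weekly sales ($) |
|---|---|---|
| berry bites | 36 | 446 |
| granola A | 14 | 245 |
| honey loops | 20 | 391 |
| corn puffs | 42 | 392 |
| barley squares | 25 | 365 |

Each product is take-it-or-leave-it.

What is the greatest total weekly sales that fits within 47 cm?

756

Greedy by ratio would take granola A + honey loops: 34 cm used, total 636.
Replace granola A with barley squares: the trade gains 120 net, giving 756 at 45 cm.
Next best is granola A + honey loops at 636 (34 cm) — short by 120.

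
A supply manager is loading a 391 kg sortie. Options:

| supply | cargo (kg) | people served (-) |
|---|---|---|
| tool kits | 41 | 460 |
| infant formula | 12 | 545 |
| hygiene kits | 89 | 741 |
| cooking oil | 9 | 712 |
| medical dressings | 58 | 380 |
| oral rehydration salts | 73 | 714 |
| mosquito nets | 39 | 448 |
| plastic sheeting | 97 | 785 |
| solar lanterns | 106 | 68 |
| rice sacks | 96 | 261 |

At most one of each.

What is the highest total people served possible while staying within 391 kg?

4405

Best packing: tool kits + infant formula + hygiene kits + cooking oil + oral rehydration salts + mosquito nets + plastic sheeting — 360 kg, 4405 total.
The spare 31 kg is too small for any remaining supply, and no exchange beats 4405.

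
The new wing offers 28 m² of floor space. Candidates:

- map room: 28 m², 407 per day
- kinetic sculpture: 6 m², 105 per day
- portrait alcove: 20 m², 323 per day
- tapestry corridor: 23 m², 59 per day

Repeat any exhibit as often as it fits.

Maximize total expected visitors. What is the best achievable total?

Ranking by ratio (expected visitors/m²): kinetic sculpture 17.50, portrait alcove 16.15, map room 14.54.
Taking the top-ratio exhibits first gives 4×kinetic sculpture for 420 (24 m²).
Dropping 3×kinetic sculpture frees 18 m²; slotting in portrait alcove (20 m²) lifts the total to 428 at 26 m².
Every other selection either busts 28 m² or fails to beat 428.

428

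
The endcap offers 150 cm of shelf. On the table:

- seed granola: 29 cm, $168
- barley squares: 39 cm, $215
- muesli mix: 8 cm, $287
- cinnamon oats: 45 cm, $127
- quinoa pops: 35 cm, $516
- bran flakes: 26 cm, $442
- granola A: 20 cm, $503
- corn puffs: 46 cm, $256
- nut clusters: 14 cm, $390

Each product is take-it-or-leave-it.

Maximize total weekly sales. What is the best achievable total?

2394

Greedy by ratio would take seed granola + muesli mix + quinoa pops + bran flakes + granola A + nut clusters: 132 cm used, total 2306.
Dropping seed granola frees 29 cm; slotting in corn puffs (46 cm) lifts the total to 2394 at 149 cm.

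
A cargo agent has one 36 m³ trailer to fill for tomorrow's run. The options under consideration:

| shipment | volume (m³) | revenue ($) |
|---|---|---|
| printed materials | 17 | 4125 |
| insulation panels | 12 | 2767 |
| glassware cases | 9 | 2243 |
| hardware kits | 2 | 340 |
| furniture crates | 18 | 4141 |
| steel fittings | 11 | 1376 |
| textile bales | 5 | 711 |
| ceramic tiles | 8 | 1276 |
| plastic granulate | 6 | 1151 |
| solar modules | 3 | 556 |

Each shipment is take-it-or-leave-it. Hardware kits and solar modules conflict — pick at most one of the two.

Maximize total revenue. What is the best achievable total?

A density-first pass picks printed materials + glassware cases + plastic granulate + solar modules — 8075 at 35 m³.
Replace glassware cases and plastic granulate and solar modules with furniture crates: the trade gains 191 net, giving 8266 at 35 m³.
No other feasible combination exceeds 8266.

8266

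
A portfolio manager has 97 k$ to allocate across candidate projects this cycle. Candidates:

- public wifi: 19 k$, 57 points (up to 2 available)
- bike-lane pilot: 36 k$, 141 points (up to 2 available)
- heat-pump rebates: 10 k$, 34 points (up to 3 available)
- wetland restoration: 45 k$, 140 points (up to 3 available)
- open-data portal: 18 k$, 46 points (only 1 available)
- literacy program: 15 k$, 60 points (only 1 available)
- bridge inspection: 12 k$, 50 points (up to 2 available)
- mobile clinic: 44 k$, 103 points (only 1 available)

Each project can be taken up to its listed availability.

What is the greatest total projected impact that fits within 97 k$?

The ratio heuristic lands on bike-lane pilot + 2×heat-pump rebates + literacy program + 2×bridge inspection (369) but leaves 2 k$ idle.
Dropping 2×heat-pump rebates and literacy program frees 35 k$; slotting in bike-lane pilot (36 k$) lifts the total to 382 at 96 k$.

382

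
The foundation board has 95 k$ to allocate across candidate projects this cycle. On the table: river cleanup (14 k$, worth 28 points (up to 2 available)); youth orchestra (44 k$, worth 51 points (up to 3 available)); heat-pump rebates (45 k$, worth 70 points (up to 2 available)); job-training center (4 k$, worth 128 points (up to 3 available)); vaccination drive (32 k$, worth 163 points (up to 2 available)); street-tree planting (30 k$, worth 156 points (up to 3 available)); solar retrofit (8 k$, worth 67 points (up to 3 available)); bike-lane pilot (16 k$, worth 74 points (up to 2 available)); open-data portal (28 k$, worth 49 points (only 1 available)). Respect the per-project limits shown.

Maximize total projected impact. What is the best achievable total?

844

Taking the top-ratio projects first gives 3×job-training center + street-tree planting + 3×solar retrofit + bike-lane pilot for 815 (82 k$).
Dropping street-tree planting and solar retrofit and bike-lane pilot frees 54 k$; slotting in 2×vaccination drive (64 k$) lifts the total to 844 at 92 k$.
The spare 3 k$ is too small for any remaining project, and no exchange beats 844.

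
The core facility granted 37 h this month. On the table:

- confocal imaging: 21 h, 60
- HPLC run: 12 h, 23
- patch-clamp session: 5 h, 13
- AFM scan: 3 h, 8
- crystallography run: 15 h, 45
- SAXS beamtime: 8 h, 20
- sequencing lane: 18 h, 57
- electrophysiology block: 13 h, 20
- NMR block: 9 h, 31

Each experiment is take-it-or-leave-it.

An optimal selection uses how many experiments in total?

3

Best achievable expected citations is 110.
AFM scan + crystallography run + sequencing lane hits 110 at 36 h.
All optima have 3 experiments.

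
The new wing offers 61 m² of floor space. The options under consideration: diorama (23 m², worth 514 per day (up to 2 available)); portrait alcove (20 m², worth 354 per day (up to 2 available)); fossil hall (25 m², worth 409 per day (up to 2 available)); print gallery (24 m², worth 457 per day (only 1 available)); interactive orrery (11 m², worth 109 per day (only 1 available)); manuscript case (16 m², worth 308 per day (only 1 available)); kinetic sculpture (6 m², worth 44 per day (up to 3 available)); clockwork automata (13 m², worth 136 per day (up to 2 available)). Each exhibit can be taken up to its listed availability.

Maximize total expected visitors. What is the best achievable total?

1176

Density check — diorama 22.35, manuscript case 19.25, print gallery 19.04, portrait alcove 17.70 are the best per m².
Taking the top-ratio exhibits first gives 2×diorama + clockwork automata for 1164 (59 m²).
Replace diorama and clockwork automata with portrait alcove + manuscript case: the trade gains 12 net, giving 1176 at 59 m².
No other feasible combination exceeds 1176.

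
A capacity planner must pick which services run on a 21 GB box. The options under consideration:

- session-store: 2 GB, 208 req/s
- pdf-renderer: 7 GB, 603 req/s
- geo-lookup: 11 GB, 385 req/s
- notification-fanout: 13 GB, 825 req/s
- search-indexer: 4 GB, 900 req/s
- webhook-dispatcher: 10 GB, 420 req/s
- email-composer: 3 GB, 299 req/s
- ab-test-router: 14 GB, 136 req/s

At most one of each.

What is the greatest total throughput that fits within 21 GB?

2024

Density check — search-indexer 225.00, session-store 104.00, email-composer 99.67 are the best per GB.
The ratio heuristic lands on session-store + pdf-renderer + search-indexer + email-composer (2010) but leaves 5 GB idle.
Replace session-store and pdf-renderer with notification-fanout: the trade gains 14 net, giving 2024 at 20 GB.
The closest alternative, session-store + pdf-renderer + search-indexer + email-composer, reaches only 2010.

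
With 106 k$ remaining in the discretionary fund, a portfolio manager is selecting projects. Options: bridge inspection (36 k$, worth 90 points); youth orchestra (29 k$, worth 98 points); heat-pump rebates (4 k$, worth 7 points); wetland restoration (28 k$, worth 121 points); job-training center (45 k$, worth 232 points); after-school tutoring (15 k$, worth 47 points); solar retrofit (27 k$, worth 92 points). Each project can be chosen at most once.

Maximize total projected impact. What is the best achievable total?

The ratio heuristic lands on heat-pump rebates + wetland restoration + job-training center + solar retrofit (452) but leaves 2 k$ idle.
The 27 k$ tied up in solar retrofit is better spent on youth orchestra — total rises to 458 (106 k$).
The closest alternative, heat-pump rebates + wetland restoration + job-training center + solar retrofit, reaches only 452.

458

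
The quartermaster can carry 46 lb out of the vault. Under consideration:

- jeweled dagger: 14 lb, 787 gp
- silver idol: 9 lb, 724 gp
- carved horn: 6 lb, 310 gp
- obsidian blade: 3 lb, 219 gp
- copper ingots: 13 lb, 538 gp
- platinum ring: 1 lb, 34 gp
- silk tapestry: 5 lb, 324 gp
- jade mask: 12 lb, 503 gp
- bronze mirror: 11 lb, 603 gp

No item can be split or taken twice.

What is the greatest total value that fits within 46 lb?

2782

The ratio heuristic lands on jeweled dagger + silver idol + obsidian blade + platinum ring + silk tapestry + bronze mirror (2691) but leaves 3 lb idle.
Replace obsidian blade with carved horn: the trade gains 91 net, giving 2782 at 46 lb.
No other feasible combination exceeds 2782.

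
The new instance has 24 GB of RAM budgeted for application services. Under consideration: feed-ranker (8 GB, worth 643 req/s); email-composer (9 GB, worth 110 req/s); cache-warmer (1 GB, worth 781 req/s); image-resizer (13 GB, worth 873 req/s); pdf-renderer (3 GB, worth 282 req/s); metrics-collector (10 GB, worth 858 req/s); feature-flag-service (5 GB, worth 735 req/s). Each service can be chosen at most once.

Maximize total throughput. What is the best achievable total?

3017

Filling by ratio: cache-warmer + pdf-renderer + metrics-collector + feature-flag-service for 2656, with 5 GB left unused.
Replace pdf-renderer with feed-ranker: the trade gains 361 net, giving 3017 at 24 GB.
That's the maximum — no swap from here does better than 3017.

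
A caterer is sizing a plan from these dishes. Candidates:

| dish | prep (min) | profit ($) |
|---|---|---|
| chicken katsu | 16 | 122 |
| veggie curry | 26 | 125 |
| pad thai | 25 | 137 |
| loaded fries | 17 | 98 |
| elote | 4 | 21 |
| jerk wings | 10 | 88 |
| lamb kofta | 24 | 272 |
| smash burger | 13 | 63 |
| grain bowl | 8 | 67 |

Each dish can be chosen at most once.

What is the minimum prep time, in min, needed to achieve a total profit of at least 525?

58

Minimise min subject to total profit ≥ 525.
chicken katsu + jerk wings + lamb kofta + grain bowl reaches 549 using 58 min.
Any bundle with less than 58 min falls short of 525.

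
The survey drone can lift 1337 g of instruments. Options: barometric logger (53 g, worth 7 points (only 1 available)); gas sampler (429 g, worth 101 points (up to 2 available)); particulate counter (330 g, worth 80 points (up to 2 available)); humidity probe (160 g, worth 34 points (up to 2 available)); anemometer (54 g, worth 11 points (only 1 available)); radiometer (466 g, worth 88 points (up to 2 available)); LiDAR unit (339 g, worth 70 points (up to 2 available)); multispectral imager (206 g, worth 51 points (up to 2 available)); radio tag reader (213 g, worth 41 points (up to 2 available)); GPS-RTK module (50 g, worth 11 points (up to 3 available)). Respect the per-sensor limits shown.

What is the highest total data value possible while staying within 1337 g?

Greedy by ratio would take barometric logger + 2×particulate counter + anemometer + 2×multispectral imager + 3×GPS-RTK module: 1329 g used, total 313.
Replace barometric logger and anemometer and GPS-RTK module with humidity probe: the trade gains 5 net, giving 318 at 1332 g.
The spare 5 g is too small for any remaining sensor, and no exchange beats 318.

318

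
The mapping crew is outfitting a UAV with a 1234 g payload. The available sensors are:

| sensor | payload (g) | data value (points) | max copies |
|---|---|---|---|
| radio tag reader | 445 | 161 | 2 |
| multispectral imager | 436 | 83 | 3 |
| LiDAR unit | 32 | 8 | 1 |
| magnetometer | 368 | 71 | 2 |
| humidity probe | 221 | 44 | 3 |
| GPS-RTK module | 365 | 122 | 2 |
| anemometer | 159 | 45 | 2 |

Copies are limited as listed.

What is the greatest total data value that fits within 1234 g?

Density check — radio tag reader 0.36, GPS-RTK module 0.33, anemometer 0.28, LiDAR unit 0.25 are the best per g.
Filling by ratio: 2×radio tag reader + 2×anemometer for 412, with 26 g left unused.
Dropping radio tag reader and 2×anemometer frees 763 g; slotting in LiDAR unit + 2×GPS-RTK module (762 g) lifts the total to 413 at 1207 g.
Every other selection either busts 1234 g or exceeds an availability limit or fails to beat 413.

413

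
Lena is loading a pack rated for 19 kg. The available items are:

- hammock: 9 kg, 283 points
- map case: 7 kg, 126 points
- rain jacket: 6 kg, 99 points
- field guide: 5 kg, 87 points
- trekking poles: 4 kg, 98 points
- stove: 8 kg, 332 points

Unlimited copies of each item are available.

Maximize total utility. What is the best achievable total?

664

Best packing: 2×stove — 16 kg, 664 total.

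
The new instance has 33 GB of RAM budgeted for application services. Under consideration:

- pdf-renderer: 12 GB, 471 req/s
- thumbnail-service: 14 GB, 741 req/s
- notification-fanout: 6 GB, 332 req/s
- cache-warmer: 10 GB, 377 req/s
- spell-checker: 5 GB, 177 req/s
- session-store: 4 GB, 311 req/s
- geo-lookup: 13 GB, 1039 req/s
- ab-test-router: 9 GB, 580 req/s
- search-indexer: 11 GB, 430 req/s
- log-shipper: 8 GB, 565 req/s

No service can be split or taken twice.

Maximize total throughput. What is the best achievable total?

2262

Greedy by ratio would take notification-fanout + session-store + geo-lookup + log-shipper: 31 GB used, total 2247.
Replace log-shipper with ab-test-router: the trade gains 15 net, giving 2262 at 32 GB.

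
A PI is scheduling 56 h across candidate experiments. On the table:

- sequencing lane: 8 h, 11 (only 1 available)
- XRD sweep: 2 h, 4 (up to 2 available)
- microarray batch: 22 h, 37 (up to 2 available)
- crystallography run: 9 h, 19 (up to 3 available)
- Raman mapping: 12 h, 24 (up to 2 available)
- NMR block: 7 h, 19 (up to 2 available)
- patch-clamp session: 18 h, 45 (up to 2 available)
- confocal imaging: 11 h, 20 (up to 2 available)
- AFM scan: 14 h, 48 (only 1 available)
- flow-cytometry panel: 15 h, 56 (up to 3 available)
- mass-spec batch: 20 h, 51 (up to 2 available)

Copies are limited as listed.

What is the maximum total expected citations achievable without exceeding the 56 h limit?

Taking 2×XRD sweep + NMR block + 3×flow-cytometry panel: 56 h used, 195 in expected citations.
No other feasible combination exceeds 195.

195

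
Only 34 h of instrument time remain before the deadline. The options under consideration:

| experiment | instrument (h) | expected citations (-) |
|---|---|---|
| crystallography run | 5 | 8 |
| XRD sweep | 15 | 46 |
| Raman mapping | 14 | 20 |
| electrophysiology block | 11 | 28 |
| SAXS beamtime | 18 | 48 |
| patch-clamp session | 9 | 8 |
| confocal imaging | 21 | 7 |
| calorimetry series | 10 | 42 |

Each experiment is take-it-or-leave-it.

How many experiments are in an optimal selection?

Best achievable expected citations is 98.
One optimal bundle: crystallography run + SAXS beamtime + calorimetry series (33 h).
Any selection reaching 98 contains exactly 3 experiments.

3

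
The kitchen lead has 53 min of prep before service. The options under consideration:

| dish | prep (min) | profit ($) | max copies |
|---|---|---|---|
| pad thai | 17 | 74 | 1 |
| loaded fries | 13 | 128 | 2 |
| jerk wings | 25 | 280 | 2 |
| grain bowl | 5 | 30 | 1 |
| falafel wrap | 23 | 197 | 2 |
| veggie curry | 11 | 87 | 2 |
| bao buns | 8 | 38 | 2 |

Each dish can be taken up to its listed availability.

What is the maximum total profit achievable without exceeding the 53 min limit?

Best packing: 2×jerk wings — 50 min, 560 total.
The spare 3 min is too small for any remaining dish, and no exchange beats 560.

560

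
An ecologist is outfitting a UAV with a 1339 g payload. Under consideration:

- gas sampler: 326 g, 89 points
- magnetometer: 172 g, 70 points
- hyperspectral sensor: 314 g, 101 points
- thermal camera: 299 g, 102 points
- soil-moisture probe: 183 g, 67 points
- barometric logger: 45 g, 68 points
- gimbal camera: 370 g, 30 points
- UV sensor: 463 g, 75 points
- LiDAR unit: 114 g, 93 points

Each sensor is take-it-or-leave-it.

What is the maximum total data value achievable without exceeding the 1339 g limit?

Taking the top-ratio sensors first gives magnetometer + hyperspectral sensor + thermal camera + soil-moisture probe + barometric logger + LiDAR unit for 501 (1127 g).
Dropping soil-moisture probe frees 183 g; slotting in gas sampler (326 g) lifts the total to 523 at 1270 g.
An exhaustive check of the 512 subsets confirms 523.

523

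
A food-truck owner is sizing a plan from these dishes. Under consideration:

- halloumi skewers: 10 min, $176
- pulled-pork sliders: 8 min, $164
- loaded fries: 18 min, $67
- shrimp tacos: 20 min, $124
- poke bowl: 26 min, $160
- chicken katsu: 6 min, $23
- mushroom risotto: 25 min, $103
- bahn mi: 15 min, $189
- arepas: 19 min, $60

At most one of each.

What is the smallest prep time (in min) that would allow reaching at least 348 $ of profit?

23

Minimise min subject to total profit ≥ 348.
Taking pulled-pork sliders + bahn mi gives 353 (≥ 348) for 23 min.
Any bundle with less than 23 min falls short of 348.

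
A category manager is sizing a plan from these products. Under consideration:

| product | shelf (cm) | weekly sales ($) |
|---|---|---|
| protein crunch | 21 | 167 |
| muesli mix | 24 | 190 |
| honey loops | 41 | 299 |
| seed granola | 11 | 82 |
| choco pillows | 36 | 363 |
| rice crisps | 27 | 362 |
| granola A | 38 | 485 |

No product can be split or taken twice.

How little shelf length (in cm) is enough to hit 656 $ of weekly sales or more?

Minimise cm subject to total weekly sales ≥ 656.
Taking muesli mix + granola A gives 675 (≥ 656) for 62 cm.
No combination under 62 cm hits 656.

62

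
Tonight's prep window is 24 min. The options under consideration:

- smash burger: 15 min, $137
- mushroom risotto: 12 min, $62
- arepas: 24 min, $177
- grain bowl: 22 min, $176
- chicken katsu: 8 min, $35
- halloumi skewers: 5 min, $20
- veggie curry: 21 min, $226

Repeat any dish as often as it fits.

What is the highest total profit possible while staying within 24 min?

226

The ratio ordering already packs tightly: veggie curry, 21 min, 226.
Nothing else within 24 min beats 226.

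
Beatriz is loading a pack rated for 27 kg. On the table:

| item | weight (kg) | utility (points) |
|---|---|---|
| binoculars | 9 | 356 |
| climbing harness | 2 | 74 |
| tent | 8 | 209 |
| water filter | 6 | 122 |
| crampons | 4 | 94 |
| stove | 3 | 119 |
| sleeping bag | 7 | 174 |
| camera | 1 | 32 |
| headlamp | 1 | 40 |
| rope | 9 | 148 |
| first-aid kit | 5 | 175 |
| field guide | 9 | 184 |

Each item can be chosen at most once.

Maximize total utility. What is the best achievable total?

Filling by ratio: binoculars + climbing harness + crampons + stove + camera + headlamp + first-aid kit for 890, with 2 kg left unused.
The 5 kg tied up in crampons and camera is better spent on sleeping bag — total rises to 938 (27 kg).
Next best is binoculars + climbing harness + tent + stove + first-aid kit at 933 (27 kg) — short by 5.

938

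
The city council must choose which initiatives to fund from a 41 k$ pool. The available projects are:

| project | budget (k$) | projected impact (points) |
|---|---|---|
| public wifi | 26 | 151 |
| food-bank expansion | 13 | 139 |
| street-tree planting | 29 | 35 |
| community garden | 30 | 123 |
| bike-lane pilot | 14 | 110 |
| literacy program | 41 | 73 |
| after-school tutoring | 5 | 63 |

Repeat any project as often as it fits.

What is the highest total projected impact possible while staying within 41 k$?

504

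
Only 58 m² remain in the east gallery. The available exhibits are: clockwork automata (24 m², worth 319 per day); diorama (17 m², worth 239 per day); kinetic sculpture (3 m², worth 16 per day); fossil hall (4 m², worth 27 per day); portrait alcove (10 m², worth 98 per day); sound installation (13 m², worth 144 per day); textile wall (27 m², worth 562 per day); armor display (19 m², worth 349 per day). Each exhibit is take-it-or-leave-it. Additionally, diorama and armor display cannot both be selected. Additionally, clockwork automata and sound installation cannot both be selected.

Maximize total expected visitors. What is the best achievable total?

Taking portrait alcove + textile wall + armor display: 56 m² used, 1009 in expected visitors.

1009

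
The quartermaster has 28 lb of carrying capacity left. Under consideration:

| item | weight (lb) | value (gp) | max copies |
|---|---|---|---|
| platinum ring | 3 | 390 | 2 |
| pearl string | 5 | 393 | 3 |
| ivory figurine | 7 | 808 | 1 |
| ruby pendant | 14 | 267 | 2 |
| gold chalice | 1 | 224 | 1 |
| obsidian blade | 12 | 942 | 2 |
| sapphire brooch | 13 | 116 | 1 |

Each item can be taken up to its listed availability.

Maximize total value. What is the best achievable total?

Filling by ratio: 2×platinum ring + 2×pearl string + ivory figurine + gold chalice for 2598, with 4 lb left unused.
Dropping gold chalice frees 1 lb; slotting in pearl string (5 lb) lifts the total to 2767 at 28 lb.
Nothing else within 28 lb beats 2767.

2767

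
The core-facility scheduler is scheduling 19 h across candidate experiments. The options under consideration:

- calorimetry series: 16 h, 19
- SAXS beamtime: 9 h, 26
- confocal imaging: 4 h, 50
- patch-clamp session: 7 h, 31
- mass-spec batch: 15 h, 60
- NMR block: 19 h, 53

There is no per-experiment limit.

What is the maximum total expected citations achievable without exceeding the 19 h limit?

200

The ratio ordering already packs tightly: 4×confocal imaging, 16 h, 200.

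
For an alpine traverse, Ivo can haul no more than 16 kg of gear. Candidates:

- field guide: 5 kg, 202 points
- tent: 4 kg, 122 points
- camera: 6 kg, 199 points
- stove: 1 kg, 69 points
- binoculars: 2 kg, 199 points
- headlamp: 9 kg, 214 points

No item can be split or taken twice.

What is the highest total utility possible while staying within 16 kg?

Field guide + camera + stove + binoculars uses 14 of the 16 kg and totals 669.
Nothing else within 16 kg beats 669.

669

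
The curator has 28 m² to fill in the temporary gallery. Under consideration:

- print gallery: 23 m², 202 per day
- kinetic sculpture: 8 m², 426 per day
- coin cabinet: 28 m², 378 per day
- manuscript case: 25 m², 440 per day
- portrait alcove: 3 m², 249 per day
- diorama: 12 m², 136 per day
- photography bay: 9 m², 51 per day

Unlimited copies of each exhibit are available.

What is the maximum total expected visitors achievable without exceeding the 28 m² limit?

2241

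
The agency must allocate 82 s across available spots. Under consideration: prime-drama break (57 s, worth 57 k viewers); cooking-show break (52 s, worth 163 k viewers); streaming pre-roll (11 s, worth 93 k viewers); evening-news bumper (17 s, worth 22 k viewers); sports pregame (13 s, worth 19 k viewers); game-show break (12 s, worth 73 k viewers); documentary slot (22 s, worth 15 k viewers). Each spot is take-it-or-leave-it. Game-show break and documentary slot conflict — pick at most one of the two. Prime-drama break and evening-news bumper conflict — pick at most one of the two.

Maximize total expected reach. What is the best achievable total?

329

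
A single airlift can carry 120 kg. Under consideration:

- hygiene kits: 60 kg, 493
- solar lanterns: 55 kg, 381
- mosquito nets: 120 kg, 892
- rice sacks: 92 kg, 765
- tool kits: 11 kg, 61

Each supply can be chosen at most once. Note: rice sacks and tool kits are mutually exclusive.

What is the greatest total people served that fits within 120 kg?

Best packing: mosquito nets — 120 kg, 892 total.
The closest alternative, hygiene kits + solar lanterns, reaches only 874.

892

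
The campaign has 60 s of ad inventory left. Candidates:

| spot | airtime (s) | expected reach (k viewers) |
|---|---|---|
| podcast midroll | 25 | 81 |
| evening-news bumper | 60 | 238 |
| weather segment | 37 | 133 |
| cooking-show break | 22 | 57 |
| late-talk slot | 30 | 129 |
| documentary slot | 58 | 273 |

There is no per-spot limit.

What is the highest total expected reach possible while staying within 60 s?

273

Taking documentary slot: 58 s used, 273 in expected reach.
Every other selection either busts 60 s or fails to beat 273.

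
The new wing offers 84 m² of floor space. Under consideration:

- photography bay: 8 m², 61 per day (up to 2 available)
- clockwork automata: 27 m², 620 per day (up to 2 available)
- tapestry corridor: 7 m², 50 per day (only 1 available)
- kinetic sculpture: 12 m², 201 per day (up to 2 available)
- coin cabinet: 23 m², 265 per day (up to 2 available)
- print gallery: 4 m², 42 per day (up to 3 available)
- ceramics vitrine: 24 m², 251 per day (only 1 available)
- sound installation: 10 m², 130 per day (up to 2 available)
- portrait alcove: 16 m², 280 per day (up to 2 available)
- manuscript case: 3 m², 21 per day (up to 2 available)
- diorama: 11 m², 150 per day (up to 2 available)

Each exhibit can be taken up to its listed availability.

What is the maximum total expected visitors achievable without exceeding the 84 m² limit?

1721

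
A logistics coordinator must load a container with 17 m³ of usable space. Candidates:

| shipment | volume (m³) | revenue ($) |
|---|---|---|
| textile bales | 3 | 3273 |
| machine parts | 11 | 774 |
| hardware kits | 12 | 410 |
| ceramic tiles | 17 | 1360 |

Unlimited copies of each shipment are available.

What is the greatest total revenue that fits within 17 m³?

16365

The ratio ordering already packs tightly: 5×textile bales, 15 m³, 16365.
Every other selection either busts 17 m³ or fails to beat 16365.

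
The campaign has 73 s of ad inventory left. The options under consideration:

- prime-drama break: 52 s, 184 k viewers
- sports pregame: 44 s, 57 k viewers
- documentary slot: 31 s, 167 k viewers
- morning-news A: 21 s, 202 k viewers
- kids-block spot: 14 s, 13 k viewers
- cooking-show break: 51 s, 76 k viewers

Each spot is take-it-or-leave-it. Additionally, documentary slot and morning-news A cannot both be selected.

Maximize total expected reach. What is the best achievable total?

Best packing: prime-drama break + morning-news A — 73 s, 386 total.
The closest alternative, morning-news A + cooking-show break, reaches only 278.

386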